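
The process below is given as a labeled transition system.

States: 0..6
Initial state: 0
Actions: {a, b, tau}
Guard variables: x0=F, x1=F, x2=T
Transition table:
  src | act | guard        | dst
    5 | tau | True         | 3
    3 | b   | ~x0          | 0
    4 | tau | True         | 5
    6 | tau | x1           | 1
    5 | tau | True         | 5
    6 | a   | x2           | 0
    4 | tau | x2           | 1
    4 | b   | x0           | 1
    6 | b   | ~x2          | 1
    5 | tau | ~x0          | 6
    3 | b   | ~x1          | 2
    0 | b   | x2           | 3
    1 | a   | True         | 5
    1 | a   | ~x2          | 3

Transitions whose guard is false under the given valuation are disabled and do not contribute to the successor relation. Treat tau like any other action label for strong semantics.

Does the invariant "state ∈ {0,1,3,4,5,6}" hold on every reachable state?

Allowed set {0,1,3,4,5,6}
R = {0,2,3}
  0: ok
  2: ✗ unsafe
  3: ok
counterexample path to 2: b·b

Answer: INVARIANT VIOLATED at state 2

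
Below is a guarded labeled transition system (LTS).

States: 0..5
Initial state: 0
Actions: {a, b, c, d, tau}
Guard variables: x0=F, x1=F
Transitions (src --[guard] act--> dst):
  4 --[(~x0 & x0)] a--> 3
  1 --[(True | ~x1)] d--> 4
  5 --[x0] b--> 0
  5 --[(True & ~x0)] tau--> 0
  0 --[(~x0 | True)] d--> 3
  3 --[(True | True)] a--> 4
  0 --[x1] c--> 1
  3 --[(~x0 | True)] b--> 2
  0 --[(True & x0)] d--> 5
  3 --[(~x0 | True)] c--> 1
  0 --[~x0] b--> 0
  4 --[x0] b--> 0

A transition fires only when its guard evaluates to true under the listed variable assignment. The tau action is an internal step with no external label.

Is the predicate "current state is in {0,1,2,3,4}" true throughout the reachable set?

Allowed set {0,1,2,3,4}
Reach set: {0,1,2,3,4}
  0: ✓
  1: ✓
  2: ✓
  3: ✓
  4: ✓

Answer: INVARIANT HOLDS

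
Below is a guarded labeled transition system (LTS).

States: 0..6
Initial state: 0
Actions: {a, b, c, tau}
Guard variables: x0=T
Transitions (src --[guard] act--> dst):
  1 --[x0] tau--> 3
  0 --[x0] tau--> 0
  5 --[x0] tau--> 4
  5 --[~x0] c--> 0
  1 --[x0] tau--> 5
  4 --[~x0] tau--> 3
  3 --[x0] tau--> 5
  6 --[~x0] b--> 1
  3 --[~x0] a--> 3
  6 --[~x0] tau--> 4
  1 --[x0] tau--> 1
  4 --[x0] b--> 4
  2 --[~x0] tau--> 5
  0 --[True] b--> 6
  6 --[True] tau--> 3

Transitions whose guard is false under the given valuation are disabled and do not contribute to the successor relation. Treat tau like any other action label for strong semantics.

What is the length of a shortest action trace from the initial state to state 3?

Breadth-first toward 3:
  depth 0: {0}
  depth 1: {6}
  depth 2: {3}
first hit 3 at d=2 via b·tau

Answer: 2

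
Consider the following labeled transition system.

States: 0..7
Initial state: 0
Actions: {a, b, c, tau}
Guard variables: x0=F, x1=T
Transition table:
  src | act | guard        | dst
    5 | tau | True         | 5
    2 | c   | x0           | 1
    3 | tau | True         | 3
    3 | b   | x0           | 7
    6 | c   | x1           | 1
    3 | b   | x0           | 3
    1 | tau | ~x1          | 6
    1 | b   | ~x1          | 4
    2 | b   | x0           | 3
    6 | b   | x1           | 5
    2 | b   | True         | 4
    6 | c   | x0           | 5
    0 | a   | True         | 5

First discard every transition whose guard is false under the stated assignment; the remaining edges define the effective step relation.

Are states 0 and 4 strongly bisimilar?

Compute ~ classes (split until stable):
  P[0] = {{0,1,2,3,4,5,6,7}}
  P[1] = {{0},{1,4,7},{2},{3,5},{6}}
5 equivalence class(es) (converged in 2)
class of 0: {0}; class of 4: {1,4,7}

Answer: NOT BISIMILAR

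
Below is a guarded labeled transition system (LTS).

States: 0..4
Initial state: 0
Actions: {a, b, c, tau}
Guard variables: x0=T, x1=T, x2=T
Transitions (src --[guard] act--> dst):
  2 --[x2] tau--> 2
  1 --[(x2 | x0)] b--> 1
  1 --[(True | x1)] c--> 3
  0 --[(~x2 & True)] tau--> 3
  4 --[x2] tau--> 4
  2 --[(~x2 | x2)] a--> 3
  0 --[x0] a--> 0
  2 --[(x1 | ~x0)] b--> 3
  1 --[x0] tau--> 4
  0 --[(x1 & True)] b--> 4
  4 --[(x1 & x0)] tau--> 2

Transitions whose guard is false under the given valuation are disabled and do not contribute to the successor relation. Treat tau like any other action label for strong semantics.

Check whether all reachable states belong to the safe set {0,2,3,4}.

Safe = {0,2,3,4}
Reach set: {0,2,3,4}
  0: ✓
  2: ✓
  3: ✓
  4: ✓

Answer: INVARIANT HOLDS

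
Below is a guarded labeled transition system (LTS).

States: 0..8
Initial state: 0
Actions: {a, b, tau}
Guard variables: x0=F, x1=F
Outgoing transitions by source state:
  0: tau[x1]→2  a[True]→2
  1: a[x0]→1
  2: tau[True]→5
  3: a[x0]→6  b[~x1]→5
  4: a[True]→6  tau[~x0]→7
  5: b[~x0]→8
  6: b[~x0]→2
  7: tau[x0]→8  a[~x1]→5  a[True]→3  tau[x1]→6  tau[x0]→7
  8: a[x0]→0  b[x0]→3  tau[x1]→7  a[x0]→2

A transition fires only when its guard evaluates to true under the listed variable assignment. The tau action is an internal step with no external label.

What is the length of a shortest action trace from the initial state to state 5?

Breadth-first toward 5:
  depth 0: {0}
  depth 1: {2}
  depth 2: {5}
5 enters at depth 2; path a·tau

Answer: 2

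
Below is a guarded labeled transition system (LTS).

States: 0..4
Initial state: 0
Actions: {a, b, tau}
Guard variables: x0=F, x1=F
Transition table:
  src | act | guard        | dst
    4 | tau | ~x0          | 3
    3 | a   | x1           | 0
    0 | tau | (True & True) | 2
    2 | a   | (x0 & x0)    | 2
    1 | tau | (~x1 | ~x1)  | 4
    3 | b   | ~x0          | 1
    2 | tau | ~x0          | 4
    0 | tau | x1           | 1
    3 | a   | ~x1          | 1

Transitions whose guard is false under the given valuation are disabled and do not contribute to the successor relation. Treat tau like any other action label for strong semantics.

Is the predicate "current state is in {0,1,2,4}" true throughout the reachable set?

Answer: INVARIANT VIOLATED at state 3

Analysis:
Safe = {0,1,2,4}
Reachable = {0,1,2,3,4}
  0: ok
  1: ok
  2: ok
  3: VIOLATES
  4: ok
reach 3 via tau·tau·tau — violates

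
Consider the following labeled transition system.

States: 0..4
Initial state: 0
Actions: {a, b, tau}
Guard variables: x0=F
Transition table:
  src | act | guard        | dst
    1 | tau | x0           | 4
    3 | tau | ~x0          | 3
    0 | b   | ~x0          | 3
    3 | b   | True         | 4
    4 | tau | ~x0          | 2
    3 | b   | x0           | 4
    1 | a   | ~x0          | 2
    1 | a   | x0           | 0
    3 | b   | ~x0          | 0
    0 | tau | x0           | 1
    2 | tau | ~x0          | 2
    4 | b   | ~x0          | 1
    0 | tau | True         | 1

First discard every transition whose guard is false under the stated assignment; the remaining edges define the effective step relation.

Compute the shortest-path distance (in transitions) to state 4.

Answer: 2

Working:
Layered search for 4:
  Layer 0: {0}
  Layer 1: {1,3}
  Layer 2: {2,4}
4 enters at depth 2; path b·b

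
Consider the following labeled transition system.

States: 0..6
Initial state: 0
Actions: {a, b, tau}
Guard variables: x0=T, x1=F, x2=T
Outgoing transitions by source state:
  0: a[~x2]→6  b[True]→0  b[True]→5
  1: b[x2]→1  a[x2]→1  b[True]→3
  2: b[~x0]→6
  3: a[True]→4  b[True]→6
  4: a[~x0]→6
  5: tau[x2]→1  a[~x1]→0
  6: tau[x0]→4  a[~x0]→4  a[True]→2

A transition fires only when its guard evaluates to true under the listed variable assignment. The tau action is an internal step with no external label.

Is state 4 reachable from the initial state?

Answer: REACHABLE

Analysis:
11 transition(s) survive guard evaluation.
L0 = {0}
L1 = {5}  total {0,5}
L2 = {1}  total {0,1,5}
L3 = {3}  total {0,1,3,5}
L4 = {4,6}  total {0,1,3,4,5,6}
L5 = {2}  total {0,1,2,3,4,5,6}
Reachable = {0,1,2,3,4,5,6}
trace reaching 4: b·tau·b·a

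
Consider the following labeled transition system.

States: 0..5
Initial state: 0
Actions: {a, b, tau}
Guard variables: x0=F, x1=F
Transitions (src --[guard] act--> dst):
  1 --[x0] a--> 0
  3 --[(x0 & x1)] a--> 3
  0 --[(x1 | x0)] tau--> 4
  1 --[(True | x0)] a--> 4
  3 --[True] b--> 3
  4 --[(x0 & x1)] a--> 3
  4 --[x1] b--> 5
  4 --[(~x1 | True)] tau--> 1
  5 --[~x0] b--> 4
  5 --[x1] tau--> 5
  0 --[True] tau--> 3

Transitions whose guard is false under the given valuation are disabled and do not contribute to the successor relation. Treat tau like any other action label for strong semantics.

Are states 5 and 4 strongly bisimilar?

Answer: NOT BISIMILAR

Working:
Refine partition for ~:
  P[0] = {{0,1,2,3,4,5}}
  P[1] = {{0,4},{1},{2},{3,5}}
  P[2] = {{0},{1},{2},{3},{4},{5}}
6 equivalence class(es) (converged in 3)
class of 5: {5}; class of 4: {4}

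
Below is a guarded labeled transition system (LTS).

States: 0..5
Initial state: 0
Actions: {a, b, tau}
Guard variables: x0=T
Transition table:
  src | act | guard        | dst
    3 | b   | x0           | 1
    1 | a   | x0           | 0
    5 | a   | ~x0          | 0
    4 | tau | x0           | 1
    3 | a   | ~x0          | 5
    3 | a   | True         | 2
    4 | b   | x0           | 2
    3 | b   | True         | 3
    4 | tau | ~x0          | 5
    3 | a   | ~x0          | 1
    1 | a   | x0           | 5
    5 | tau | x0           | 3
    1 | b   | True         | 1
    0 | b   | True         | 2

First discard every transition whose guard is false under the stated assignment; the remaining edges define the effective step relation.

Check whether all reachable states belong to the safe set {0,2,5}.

Safe = {0,2,5}
Reach set: {0,2}
  0: ok
  2: ok

Answer: INVARIANT HOLDS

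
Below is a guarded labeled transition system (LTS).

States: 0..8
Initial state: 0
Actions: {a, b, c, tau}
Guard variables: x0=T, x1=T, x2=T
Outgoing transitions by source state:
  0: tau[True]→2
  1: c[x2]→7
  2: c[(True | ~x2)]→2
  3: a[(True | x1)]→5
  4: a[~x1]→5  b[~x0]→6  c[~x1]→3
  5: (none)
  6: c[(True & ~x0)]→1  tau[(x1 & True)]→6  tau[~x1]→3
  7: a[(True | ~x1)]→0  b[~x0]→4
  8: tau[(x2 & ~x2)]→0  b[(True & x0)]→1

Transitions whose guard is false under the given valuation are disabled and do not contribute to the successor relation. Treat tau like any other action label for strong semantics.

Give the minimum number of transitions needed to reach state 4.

Answer: UNREACHABLE

Working:
BFS to 4:
  depth 0: {0}
  depth 1: {2}
4 never appears.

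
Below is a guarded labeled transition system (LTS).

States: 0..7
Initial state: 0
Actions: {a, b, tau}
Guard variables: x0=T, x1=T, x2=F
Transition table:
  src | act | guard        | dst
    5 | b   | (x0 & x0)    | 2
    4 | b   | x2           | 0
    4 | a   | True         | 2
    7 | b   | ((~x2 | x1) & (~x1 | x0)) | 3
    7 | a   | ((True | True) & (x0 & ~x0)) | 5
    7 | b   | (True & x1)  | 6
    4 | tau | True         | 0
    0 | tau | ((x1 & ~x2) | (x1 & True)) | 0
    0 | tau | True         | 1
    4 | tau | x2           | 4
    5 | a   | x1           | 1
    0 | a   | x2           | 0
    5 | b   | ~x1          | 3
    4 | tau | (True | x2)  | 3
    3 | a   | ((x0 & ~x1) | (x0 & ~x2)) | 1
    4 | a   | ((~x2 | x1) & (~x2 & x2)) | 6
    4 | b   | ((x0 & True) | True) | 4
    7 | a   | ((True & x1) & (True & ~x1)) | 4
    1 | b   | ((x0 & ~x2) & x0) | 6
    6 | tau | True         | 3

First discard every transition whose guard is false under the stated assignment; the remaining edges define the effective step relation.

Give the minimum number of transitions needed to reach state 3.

Layered search for 3:
  Layer 0: {0}
  Layer 1: {1}
  Layer 2: {6}
  Layer 3: {3}
first hit 3 at d=3 via tau·b·tau

Answer: 3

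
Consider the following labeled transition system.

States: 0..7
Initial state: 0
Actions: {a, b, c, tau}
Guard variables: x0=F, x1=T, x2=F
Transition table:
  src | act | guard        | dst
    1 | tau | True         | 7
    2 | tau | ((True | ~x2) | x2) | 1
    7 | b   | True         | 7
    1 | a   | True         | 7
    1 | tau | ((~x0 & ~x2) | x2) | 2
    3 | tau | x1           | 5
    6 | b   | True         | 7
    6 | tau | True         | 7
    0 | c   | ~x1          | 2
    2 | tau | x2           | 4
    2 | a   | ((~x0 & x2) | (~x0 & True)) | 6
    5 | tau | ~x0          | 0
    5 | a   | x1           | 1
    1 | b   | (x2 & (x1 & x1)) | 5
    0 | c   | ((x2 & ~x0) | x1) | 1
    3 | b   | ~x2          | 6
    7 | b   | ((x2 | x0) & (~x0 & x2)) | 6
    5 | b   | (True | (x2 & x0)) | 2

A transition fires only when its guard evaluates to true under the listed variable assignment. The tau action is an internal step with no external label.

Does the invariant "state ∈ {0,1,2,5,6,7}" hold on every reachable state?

Safe = {0,1,2,5,6,7}
Reach set: {0,1,2,6,7}
  0: safe
  1: safe
  2: safe
  6: safe
  7: safe

Answer: INVARIANT HOLDS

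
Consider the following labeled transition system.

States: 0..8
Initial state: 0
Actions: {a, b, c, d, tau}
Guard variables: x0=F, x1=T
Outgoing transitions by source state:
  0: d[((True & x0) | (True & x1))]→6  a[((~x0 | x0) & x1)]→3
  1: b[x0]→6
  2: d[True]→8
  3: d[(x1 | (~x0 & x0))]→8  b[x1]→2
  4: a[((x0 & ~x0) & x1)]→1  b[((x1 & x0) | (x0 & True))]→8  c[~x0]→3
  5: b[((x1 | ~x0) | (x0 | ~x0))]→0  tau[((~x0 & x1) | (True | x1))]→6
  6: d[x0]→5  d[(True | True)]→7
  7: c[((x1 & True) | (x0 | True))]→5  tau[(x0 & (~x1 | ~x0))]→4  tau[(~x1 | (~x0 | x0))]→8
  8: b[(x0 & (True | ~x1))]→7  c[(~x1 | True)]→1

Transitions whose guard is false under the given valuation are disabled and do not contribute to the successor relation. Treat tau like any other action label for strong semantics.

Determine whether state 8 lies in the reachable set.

Answer: REACHABLE

Working:
Guard filter leaves 12 enabled edge(s).
depth 0: {0}
depth 1: {3,6}  total {0,3,6}
depth 2: {2,7,8}  total {0,2,3,6,7,8}
depth 3: {1,5}  total {0,1,2,3,5,6,7,8}
Reach set: {0,1,2,3,5,6,7,8}
trace reaching 8: a·d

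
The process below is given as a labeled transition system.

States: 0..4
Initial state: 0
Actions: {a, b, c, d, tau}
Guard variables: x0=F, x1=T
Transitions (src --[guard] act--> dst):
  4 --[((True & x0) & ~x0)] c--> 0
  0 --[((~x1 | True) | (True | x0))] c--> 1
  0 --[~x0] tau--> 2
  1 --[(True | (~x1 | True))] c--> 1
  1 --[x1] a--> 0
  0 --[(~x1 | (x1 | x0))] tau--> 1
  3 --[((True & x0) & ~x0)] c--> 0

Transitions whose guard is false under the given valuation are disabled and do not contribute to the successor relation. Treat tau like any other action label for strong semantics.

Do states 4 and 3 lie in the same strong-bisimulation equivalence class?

Bisimulation quotient by refinement:
  round 0: {{0,1,2,3,4}}
  round 1: {{0},{1},{2,3,4}}
Fixed point at round 2; 3 class(es).
4∈{2,3,4}, 3∈{2,3,4}

Answer: BISIMILAR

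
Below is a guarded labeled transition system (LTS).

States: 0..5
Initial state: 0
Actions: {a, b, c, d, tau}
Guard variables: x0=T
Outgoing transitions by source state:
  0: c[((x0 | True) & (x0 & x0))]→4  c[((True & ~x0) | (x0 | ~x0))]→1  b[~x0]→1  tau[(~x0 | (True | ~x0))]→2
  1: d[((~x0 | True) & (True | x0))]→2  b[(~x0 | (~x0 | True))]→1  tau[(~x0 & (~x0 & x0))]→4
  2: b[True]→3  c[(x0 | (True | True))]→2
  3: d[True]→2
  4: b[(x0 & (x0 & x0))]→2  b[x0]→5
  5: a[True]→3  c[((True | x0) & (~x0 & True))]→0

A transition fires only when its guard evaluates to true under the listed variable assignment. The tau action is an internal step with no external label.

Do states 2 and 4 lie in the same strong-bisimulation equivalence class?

Answer: NOT BISIMILAR

Working:
Bisimulation quotient by refinement:
  P[0] = {{0,1,2,3,4,5}}
  P[1] = {{0},{1},{2},{3},{4},{5}}
Fixed point at round 2; 6 class(es).
class of 2: {2}; class of 4: {4}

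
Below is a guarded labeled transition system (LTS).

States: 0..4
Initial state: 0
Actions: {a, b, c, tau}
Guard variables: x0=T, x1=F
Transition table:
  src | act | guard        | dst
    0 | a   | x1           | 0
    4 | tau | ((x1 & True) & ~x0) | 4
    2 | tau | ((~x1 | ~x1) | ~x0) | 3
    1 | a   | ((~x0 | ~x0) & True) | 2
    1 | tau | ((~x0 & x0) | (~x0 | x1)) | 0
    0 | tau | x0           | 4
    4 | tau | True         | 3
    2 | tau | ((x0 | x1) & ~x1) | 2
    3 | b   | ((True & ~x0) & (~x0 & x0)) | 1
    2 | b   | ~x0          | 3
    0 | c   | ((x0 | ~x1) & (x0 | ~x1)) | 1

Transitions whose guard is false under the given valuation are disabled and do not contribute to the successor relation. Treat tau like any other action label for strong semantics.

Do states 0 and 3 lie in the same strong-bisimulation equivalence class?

Answer: NOT BISIMILAR

Trace:
Compute ~ classes (split until stable):
  round 0: {{0,1,2,3,4}}
  round 1: {{0},{1,3},{2,4}}
  round 2: {{0},{1,3},{2},{4}}
stable after 3 split(s): 4 block(s)
0∈{0}, 3∈{1,3}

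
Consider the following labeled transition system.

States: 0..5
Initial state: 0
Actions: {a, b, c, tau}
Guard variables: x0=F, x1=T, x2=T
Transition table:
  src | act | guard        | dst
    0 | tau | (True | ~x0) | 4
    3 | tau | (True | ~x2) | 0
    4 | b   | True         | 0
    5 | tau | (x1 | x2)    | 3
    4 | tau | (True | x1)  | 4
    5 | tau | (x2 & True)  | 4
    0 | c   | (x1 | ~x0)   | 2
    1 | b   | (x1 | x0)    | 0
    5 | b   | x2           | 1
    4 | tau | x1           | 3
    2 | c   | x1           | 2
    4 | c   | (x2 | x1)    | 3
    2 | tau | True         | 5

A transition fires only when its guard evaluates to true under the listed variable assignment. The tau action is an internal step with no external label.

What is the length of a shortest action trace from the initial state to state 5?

Layered search for 5:
  L0 = {0}
  L1 = {2,4}
  L2 = {3,5}
5 enters at depth 2; path c·tau

Answer: 2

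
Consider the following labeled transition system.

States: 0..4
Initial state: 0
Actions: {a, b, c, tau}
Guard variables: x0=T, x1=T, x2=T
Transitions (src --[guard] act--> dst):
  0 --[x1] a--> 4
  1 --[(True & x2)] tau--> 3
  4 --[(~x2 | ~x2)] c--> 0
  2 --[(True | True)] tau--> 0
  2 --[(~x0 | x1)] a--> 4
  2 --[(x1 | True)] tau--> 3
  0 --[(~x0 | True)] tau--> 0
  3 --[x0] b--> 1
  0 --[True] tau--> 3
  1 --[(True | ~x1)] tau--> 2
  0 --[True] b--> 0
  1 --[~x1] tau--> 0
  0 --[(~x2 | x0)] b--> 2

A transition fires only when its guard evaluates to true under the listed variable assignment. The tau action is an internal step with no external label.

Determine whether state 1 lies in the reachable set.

11 transition(s) survive guard evaluation.
Layer 0: {0}
Layer 1: {2,3,4}  cumulative {0,2,3,4}
Layer 2: {1}  cumulative {0,1,2,3,4}
Reachable = {0,1,2,3,4}
Path to 1: tau·b

Answer: REACHABLE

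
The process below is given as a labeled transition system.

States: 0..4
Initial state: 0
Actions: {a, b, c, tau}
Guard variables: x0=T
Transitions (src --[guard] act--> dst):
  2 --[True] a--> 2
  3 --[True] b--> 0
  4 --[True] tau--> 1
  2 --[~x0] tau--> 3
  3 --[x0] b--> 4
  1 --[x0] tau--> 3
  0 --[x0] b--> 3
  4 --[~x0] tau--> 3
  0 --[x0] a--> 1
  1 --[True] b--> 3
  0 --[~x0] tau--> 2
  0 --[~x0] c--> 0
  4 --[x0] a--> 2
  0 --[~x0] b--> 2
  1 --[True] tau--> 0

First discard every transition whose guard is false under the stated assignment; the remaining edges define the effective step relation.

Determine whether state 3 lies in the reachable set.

Answer: REACHABLE

Analysis:
Guard filter leaves 10 enabled edge(s).
Layer 0: {0}
Layer 1: {1,3}  now seen {0,1,3}
Layer 2: {4}  now seen {0,1,3,4}
Layer 3: {2}  now seen {0,1,2,3,4}
Reachable = {0,1,2,3,4}
trace reaching 3: b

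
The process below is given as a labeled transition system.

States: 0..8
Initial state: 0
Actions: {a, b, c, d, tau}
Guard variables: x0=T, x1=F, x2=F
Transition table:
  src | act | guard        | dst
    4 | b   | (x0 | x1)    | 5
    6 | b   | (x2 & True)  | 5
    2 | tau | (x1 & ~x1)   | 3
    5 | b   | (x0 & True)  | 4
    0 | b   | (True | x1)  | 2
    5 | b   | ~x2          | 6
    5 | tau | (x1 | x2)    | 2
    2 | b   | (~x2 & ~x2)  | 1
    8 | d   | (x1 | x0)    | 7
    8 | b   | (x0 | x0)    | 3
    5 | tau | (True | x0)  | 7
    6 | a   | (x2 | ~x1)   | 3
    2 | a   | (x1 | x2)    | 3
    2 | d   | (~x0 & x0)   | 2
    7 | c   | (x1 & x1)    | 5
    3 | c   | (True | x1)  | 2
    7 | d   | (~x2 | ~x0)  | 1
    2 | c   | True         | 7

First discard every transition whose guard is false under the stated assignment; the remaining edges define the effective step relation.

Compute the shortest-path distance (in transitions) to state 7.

Answer: 2

Working:
BFS to 7:
  Layer 0: {0}
  Layer 1: {2}
  Layer 2: {1,7}
depth(7)=2, e.g. b·c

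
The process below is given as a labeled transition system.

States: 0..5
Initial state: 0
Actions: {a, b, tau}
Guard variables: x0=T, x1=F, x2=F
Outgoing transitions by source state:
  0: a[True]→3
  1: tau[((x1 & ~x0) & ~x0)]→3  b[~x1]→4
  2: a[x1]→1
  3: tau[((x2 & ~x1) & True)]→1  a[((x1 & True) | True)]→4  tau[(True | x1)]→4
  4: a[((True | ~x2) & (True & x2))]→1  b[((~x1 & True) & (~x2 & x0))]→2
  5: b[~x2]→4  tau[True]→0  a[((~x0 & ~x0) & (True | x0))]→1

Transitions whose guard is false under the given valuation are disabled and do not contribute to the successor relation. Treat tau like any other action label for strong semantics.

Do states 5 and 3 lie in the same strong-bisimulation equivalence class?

Bisimulation quotient by refinement:
  π0 = {{0,1,2,3,4,5}}
  π1 = {{0},{1,4},{2},{3},{5}}
  π2 = {{0},{1},{2},{3},{4},{5}}
6 equivalence class(es) (converged in 3)
class of 5: {5}; class of 3: {3}

Answer: NOT BISIMILAR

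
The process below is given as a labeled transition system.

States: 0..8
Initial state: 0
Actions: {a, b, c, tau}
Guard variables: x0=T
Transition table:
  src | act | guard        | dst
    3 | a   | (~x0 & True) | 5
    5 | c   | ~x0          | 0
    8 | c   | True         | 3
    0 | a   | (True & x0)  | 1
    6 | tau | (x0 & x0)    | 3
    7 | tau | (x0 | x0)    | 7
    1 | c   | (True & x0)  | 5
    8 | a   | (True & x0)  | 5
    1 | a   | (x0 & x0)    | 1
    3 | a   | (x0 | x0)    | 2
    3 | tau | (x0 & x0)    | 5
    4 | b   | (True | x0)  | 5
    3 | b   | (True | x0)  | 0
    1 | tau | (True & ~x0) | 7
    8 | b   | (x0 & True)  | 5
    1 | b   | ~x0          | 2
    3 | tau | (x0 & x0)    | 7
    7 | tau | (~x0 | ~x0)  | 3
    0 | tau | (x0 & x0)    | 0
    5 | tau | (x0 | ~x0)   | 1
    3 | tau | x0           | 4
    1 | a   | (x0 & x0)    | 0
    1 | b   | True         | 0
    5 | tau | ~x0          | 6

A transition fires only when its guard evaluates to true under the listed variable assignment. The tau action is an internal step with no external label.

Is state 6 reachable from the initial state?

Answer: UNREACHABLE

Trace:
18 transition(s) survive guard evaluation.
Layer 0: {0}
Layer 1: {1}  total {0,1}
Layer 2: {5}  total {0,1,5}
R = {0,1,5}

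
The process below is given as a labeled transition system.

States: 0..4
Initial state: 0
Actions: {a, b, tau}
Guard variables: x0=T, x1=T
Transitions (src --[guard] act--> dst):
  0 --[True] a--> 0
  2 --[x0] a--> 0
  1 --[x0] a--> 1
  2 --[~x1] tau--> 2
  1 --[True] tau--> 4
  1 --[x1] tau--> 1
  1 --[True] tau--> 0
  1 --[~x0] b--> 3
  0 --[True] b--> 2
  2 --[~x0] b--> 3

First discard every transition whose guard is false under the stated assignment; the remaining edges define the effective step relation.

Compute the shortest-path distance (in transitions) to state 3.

Answer: UNREACHABLE

Working:
Layered search for 3:
  L0 = {0}
  L1 = {2}
3 never appears.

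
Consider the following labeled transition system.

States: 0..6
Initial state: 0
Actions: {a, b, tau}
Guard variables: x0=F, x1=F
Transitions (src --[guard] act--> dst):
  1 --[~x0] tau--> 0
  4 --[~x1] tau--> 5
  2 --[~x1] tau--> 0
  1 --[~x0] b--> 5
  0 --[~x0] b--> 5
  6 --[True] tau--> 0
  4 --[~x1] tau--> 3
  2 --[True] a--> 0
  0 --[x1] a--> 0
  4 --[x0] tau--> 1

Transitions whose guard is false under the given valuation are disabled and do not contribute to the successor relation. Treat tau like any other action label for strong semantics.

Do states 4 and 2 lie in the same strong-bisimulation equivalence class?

Refine partition for ~:
  round 0: {{0,1,2,3,4,5,6}}
  round 1: {{0},{1},{2},{3,5},{4,6}}
  round 2: {{0},{1},{2},{3,5},{4},{6}}
stable after 3 split(s): 6 block(s)
class of 4: {4}; class of 2: {2}

Answer: NOT BISIMILAR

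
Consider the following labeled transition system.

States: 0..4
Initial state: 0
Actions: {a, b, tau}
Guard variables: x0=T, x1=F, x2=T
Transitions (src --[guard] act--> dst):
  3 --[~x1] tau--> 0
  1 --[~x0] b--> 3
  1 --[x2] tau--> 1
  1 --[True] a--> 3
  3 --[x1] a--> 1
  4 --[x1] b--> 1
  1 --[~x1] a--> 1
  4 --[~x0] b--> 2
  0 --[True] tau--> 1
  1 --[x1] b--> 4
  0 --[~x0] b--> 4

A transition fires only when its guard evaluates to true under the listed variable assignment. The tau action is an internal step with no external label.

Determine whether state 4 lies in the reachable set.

Answer: UNREACHABLE

Analysis:
5 transition(s) survive guard evaluation.
Layer 0: {0}
Layer 1: {1}  now seen {0,1}
Layer 2: {3}  now seen {0,1,3}
Reach set: {0,1,3}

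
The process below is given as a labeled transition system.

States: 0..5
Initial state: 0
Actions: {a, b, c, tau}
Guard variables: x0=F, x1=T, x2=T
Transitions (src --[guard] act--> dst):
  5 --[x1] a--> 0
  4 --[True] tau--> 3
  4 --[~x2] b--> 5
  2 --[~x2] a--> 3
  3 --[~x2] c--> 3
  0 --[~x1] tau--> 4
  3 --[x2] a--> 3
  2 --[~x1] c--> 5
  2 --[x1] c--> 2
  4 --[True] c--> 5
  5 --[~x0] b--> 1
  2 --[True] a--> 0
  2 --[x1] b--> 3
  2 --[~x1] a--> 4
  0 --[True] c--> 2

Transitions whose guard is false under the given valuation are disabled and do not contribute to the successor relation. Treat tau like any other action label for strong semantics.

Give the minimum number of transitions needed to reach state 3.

Answer: 2

Working:
Breadth-first toward 3:
  L0 = {0}
  L1 = {2}
  L2 = {3}
3 enters at depth 2; path c·b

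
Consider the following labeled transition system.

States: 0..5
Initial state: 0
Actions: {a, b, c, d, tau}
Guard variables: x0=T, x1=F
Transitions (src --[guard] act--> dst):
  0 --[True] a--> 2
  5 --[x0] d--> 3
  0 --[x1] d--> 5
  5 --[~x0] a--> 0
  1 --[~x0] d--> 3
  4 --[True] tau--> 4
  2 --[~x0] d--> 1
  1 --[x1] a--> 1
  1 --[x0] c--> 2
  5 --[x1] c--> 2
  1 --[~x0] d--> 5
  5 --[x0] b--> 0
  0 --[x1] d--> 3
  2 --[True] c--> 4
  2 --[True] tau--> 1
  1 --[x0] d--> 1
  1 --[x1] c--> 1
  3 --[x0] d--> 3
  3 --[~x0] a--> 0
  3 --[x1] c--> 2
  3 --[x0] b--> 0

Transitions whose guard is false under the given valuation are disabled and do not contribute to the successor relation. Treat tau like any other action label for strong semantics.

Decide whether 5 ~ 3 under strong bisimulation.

Compute ~ classes (split until stable):
  π0 = {{0,1,2,3,4,5}}
  π1 = {{0},{1},{2},{3,5},{4}}
5 equivalence class(es) (converged in 2)
5∈{3,5}, 3∈{3,5}

Answer: BISIMILAR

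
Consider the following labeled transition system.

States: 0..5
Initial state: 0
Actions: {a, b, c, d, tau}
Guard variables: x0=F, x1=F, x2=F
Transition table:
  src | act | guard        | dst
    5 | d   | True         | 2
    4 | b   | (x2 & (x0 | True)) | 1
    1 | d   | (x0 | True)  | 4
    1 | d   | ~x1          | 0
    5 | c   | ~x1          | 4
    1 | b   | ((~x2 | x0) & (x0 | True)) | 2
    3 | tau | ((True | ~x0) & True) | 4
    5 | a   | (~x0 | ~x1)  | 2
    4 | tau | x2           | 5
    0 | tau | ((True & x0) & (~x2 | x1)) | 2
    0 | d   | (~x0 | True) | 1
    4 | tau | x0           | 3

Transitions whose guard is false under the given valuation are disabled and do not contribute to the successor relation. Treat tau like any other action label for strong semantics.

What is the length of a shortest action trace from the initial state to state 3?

Answer: UNREACHABLE

Working:
Breadth-first toward 3:
  L0 = {0}
  L1 = {1}
  L2 = {2,4}
3 never appears.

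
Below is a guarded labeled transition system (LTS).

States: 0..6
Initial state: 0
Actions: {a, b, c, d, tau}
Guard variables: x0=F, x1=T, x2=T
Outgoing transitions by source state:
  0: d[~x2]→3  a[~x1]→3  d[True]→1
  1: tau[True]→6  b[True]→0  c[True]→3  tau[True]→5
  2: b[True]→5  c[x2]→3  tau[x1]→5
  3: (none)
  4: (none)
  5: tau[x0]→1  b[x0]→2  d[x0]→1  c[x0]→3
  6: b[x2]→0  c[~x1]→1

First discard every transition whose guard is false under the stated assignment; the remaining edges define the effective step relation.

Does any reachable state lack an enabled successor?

Answer: DEADLOCK at state 3

Trace:
Reach set: {0,1,3,5,6}
  0: d→1  [1 exit(s)]
  1: b→0  c→3  tau→5  tau→6  [4 exit(s)]
  3: ∅  [deadlock]
  5: ∅  [deadlock]
  6: b→0  [1 exit(s)]
Path to 3: d·c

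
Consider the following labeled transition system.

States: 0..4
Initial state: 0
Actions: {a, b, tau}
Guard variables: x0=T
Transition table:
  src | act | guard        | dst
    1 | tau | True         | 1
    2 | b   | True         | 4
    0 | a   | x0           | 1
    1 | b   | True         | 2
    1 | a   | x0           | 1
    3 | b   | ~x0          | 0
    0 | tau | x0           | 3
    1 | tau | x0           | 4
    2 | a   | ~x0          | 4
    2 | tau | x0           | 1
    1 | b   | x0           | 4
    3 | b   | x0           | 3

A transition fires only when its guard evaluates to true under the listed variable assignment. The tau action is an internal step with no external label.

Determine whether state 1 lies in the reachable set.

Answer: REACHABLE

Trace:
Guard filter leaves 10 enabled edge(s).
L0 = {0}
L1 = {1,3}  now seen {0,1,3}
L2 = {2,4}  now seen {0,1,2,3,4}
Reachable = {0,1,2,3,4}
Path to 1: a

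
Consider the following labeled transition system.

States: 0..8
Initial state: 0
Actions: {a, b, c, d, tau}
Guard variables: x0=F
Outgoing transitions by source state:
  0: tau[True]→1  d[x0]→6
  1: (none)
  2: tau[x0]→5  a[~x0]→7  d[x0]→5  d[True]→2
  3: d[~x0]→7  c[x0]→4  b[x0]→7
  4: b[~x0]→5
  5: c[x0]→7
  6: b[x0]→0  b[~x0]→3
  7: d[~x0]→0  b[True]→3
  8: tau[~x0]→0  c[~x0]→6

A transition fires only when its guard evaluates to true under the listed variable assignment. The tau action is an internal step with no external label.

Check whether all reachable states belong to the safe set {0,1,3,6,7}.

Safe = {0,1,3,6,7}
R = {0,1}
  0: ✓
  1: ✓

Answer: INVARIANT HOLDS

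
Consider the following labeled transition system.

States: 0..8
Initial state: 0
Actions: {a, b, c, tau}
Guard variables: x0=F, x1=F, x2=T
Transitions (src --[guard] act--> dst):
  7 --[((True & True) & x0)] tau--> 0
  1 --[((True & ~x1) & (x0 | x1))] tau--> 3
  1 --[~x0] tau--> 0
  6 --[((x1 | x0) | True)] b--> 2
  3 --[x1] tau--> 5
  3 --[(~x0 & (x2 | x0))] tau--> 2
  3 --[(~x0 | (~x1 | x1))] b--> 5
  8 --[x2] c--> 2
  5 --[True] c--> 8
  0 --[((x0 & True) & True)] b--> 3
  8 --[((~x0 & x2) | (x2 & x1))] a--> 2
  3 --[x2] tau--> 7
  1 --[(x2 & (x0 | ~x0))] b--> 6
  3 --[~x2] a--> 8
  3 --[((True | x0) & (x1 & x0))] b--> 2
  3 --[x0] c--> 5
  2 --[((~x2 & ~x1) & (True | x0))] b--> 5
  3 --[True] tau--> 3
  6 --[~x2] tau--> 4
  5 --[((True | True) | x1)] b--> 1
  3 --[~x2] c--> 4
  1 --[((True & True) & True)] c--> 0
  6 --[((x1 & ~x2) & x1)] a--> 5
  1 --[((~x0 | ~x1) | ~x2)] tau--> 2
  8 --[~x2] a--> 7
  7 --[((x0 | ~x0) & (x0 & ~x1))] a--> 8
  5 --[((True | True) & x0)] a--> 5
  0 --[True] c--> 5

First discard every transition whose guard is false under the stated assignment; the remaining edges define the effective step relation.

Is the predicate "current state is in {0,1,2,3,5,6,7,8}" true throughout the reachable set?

Safe = {0,1,2,3,5,6,7,8}
Reach set: {0,1,2,5,6,8}
  0: safe
  1: safe
  2: safe
  5: safe
  6: safe
  8: safe

Answer: INVARIANT HOLDS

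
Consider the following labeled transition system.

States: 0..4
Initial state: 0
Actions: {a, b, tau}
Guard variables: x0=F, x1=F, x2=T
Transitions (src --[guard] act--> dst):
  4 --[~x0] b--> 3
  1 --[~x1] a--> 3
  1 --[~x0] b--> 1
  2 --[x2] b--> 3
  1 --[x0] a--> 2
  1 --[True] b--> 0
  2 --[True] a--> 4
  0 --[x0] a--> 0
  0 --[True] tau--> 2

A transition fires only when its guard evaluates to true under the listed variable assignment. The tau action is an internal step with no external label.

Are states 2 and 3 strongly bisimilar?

Bisimulation quotient by refinement:
  P[0] = {{0,1,2,3,4}}
  P[1] = {{0},{1,2},{3},{4}}
  P[2] = {{0},{1},{2},{3},{4}}
5 equivalence class(es) (converged in 3)
class of 2: {2}; class of 3: {3}

Answer: NOT BISIMILAR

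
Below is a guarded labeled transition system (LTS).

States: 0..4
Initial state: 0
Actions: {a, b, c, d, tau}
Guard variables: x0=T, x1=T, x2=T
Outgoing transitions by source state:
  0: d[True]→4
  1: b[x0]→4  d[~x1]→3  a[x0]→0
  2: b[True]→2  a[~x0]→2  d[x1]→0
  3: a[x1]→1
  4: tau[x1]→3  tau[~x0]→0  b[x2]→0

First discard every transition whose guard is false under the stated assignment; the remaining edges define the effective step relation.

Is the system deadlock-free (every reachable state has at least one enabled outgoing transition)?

Reach set: {0,1,3,4}
  0: d→4  [1 exit(s)]
  1: a→0  b→4  [2 exit(s)]
  3: a→1  [1 exit(s)]
  4: b→0  tau→3  [2 exit(s)]

Answer: DEADLOCK-FREE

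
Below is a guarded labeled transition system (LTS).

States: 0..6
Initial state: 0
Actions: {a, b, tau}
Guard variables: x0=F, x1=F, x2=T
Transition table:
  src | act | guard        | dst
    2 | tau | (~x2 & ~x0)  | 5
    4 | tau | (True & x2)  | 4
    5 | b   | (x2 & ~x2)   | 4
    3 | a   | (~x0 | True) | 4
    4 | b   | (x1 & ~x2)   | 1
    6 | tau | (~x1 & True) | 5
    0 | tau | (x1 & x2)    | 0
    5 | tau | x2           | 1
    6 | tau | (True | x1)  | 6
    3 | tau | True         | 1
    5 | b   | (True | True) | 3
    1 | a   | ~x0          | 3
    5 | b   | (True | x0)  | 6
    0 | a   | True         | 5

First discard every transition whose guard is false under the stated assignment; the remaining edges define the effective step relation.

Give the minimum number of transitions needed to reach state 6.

Answer: 2

Trace:
Layered search for 6:
  Layer 0: {0}
  Layer 1: {5}
  Layer 2: {1,3,6}
6 enters at depth 2; path a·b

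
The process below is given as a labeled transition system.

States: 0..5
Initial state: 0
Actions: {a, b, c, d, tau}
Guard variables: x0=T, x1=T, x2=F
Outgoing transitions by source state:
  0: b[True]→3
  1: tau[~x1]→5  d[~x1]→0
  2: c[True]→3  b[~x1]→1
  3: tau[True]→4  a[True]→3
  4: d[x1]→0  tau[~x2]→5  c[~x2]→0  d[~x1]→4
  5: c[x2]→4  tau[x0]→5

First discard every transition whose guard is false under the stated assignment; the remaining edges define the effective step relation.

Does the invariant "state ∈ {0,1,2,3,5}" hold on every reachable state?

Allowed set {0,1,2,3,5}
Reachable = {0,3,4,5}
  0: safe
  3: safe
  4: VIOLATES
  5: safe
counterexample path to 4: b·tau

Answer: INVARIANT VIOLATED at state 4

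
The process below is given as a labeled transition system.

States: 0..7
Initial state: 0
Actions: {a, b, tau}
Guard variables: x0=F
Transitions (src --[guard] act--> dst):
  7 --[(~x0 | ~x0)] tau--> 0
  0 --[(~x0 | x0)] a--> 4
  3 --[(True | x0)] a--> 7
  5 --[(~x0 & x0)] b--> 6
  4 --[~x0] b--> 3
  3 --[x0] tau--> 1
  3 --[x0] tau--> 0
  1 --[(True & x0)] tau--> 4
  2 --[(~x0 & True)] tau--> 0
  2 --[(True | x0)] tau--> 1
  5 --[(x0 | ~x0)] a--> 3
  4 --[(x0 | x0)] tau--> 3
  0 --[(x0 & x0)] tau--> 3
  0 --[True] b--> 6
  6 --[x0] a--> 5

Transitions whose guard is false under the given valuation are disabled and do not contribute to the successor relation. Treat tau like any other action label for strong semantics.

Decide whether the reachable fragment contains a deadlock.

Answer: DEADLOCK at state 6

Analysis:
Reach set: {0,3,4,6,7}
  0: a→4  b→6  [2 exit(s)]
  3: a→7  [1 exit(s)]
  4: b→3  [1 exit(s)]
  6: ∅  [STUCK]
  7: tau→0  [1 exit(s)]
witness 6: b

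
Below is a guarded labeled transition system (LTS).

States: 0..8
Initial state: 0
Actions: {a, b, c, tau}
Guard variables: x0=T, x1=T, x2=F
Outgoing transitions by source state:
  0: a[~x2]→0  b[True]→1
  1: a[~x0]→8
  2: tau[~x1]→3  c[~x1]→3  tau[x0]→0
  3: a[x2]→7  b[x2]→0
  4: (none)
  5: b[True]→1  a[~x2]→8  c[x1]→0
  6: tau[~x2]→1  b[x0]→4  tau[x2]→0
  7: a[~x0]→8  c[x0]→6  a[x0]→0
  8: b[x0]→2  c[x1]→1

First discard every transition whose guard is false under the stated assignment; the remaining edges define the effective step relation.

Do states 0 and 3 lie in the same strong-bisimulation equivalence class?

Compute ~ classes (split until stable):
  π0 = {{0,1,2,3,4,5,6,7,8}}
  π1 = {{0},{1,3,4},{2},{5},{6},{7},{8}}
Fixed point at round 2; 7 class(es).
[0]={0}  [3]={1,3,4}

Answer: NOT BISIMILAR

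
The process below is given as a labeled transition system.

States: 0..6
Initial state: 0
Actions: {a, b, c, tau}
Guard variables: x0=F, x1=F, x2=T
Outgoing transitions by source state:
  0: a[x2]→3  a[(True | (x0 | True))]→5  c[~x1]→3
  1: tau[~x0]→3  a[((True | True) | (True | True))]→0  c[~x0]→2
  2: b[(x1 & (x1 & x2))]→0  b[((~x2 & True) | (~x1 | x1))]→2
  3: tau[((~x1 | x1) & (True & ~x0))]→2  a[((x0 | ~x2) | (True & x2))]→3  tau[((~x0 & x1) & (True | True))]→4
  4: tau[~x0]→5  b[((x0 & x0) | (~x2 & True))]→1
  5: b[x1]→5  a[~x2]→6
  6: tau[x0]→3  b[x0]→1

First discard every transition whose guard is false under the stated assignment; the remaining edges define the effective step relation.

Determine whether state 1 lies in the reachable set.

After dropping false guards: 10 live edges.
depth 0: {0}
depth 1: {3,5}  cumulative {0,3,5}
depth 2: {2}  cumulative {0,2,3,5}
R = {0,2,3,5}

Answer: UNREACHABLE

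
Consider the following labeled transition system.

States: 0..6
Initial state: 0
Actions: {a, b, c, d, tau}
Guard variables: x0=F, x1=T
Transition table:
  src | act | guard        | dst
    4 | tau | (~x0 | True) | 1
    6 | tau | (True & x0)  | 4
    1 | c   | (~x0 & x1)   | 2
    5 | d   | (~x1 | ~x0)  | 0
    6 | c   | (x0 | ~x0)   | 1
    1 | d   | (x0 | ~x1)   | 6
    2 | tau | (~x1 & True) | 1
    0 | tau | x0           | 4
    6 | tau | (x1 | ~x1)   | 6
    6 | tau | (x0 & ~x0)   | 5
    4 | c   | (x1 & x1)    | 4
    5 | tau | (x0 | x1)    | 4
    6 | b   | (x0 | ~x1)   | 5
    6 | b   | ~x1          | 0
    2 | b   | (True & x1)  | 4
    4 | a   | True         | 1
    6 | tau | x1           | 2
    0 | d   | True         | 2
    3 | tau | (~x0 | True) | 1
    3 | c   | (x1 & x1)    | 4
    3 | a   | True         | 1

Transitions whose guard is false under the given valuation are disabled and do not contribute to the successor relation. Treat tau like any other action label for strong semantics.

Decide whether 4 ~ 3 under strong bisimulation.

Compute ~ classes (split until stable):
  round 0: {{0,1,2,3,4,5,6}}
  round 1: {{0},{1},{2},{3,4},{5},{6}}
stable after 2 split(s): 6 block(s)
[4]={3,4}  [3]={3,4}

Answer: BISIMILAR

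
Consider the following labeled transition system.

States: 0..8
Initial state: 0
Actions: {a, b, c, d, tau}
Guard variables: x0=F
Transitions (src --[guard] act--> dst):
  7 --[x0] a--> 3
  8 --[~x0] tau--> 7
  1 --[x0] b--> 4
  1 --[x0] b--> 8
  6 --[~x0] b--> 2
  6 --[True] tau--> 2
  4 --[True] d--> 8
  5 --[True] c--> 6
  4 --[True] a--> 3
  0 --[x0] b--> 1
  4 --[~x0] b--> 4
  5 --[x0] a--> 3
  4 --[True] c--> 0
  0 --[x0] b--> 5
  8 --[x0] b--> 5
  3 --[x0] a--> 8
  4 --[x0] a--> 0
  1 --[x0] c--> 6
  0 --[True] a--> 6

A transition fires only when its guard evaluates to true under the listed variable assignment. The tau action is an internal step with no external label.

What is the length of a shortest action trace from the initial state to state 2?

Layered search for 2:
  Layer 0: {0}
  Layer 1: {6}
  Layer 2: {2}
first hit 2 at d=2 via a·b

Answer: 2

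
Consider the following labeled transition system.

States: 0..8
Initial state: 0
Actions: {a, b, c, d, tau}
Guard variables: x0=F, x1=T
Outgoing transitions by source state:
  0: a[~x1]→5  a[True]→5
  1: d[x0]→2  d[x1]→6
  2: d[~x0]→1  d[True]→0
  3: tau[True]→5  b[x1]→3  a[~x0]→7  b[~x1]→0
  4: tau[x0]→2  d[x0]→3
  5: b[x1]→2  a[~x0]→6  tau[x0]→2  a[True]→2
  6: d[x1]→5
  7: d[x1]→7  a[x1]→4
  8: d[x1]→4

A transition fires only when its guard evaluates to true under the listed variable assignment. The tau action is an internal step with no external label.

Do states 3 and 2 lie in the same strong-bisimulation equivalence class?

Bisimulation quotient by refinement:
  P[0] = {{0,1,2,3,4,5,6,7,8}}
  P[1] = {{0},{1,2,6,8},{3},{4},{5},{7}}
  P[2] = {{0},{1},{2},{3},{4},{5},{6},{7},{8}}
stable after 3 split(s): 9 block(s)
3∈{3}, 2∈{2}

Answer: NOT BISIMILAR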